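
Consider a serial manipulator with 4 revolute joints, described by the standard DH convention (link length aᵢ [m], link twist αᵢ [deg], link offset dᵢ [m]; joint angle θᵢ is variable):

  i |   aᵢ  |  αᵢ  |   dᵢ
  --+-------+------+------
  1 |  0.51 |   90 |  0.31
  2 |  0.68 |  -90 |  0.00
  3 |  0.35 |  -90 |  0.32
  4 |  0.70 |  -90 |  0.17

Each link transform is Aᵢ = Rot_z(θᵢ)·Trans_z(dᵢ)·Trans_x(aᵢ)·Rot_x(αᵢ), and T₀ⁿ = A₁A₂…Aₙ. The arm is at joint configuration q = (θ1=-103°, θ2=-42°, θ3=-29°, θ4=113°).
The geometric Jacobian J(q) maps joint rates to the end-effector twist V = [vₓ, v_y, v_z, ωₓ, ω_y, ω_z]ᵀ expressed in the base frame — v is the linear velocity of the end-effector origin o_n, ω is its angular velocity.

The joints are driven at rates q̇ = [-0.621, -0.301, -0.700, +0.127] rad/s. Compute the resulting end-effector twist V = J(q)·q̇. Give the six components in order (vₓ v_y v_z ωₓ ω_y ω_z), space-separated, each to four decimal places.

-0.5814 0.2801 -0.0987 0.4966 0.3191 -1.1824

o_n = [-0.0958, -0.9111, -0.4860]
J₁: ẑ×o_n = [0.9111, -0.0958, 0.0000], ω = ẑ
J2: z=[-0.9744, 0.2250, 0.0000] o=[-0.1147, -0.4969, 0.3100] → [-0.1791, -0.7756, 0.3993, -0.9744, 0.2250, 0.0000]
J3: z=[-0.1505, -0.6520, 0.7431] o=[-0.2284, -0.9893, -0.1450] → [0.1641, 0.0472, 0.0747, -0.1505, -0.6520, 0.7431]
J4: z=[0.7712, -0.5478, -0.3244] o=[-0.4931, -1.3814, -0.1120] → [0.3574, 0.1595, 0.5804, 0.7712, -0.5478, -0.3244]
V = J·q̇ = [-0.5814, 0.2801, -0.0987, 0.4966, 0.3191, -1.1824]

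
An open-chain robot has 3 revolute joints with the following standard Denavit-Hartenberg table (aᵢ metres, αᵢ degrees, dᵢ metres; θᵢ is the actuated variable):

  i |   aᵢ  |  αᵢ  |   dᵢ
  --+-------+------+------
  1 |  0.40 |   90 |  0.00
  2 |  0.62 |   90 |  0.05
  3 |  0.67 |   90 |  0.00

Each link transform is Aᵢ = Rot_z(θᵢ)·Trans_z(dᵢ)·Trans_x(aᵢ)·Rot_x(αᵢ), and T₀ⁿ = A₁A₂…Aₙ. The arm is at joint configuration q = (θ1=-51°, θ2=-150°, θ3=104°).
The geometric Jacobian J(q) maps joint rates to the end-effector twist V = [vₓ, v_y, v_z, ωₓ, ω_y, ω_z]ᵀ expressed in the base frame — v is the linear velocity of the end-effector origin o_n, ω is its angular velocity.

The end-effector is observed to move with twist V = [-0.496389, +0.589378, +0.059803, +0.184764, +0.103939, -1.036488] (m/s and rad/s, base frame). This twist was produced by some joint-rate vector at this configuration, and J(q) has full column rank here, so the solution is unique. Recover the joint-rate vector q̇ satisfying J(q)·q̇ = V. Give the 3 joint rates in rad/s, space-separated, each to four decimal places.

-0.9750 -0.2090 -0.0710

o_n = [-0.5419, -0.4433, -0.2290]
J₁: ẑ×o_n = [0.4433, -0.5419, 0.0000], ω = ẑ
J2: z=[-0.7771, -0.6293, 0.0000] o=[0.2517, -0.3109, 0.0000] → [0.1441, -0.1779, -0.3966, -0.7771, -0.6293, 0.0000]
J3: z=[-0.3147, 0.3886, 0.8660] o=[-0.1250, 0.0750, -0.3100] → [0.4803, -0.3355, 0.3250, -0.3147, 0.3886, 0.8660]
q̇ = J⁺·V = [-0.9750, -0.2090, -0.0710]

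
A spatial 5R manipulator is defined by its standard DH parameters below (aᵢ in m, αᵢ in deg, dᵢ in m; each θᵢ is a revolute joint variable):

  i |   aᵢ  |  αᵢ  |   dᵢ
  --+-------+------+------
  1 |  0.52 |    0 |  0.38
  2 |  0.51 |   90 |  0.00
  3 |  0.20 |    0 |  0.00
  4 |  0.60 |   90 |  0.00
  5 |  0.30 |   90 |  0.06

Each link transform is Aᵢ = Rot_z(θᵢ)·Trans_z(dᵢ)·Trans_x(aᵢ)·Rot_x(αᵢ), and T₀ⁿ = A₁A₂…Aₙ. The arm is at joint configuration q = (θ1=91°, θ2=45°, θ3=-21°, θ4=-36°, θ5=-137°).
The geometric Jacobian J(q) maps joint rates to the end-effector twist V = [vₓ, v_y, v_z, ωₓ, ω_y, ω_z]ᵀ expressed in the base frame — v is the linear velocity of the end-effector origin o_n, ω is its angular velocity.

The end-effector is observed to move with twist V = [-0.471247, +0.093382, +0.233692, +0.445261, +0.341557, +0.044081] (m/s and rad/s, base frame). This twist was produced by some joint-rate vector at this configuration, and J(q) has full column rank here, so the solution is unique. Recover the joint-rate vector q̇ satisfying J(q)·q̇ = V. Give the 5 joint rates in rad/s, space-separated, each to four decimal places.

0.4210 -0.3230 0.8760 -0.3210 0.0990

o_n = [-0.7653, 0.9658, -0.0435]
J₁: ẑ×o_n = [-0.9658, -0.7653, 0.0000], ω = ẑ
J2: z=[0.0000, 0.0000, 1.0000] o=[-0.0091, 0.5199, 0.3800] → [-0.4458, -0.7562, 0.0000, 0.0000, 0.0000, 1.0000]
J3: z=[0.6947, 0.7193, 0.0000] o=[-0.3759, 0.8742, 0.3800] → [-0.3047, 0.2942, 0.3437, 0.6947, 0.7193, 0.0000]
J4: z=[0.6947, 0.7193, 0.0000] o=[-0.5103, 1.0039, 0.3083] → [-0.2531, 0.2444, 0.1570, 0.6947, 0.7193, 0.0000]
J5: z=[0.6033, -0.5826, -0.5446] o=[-0.7453, 1.2309, -0.1949] → [-0.2326, -0.0804, -0.1716, 0.6033, -0.5826, -0.5446]
q̇ = J⁺·V = [0.4210, -0.3230, 0.8760, -0.3210, 0.0990]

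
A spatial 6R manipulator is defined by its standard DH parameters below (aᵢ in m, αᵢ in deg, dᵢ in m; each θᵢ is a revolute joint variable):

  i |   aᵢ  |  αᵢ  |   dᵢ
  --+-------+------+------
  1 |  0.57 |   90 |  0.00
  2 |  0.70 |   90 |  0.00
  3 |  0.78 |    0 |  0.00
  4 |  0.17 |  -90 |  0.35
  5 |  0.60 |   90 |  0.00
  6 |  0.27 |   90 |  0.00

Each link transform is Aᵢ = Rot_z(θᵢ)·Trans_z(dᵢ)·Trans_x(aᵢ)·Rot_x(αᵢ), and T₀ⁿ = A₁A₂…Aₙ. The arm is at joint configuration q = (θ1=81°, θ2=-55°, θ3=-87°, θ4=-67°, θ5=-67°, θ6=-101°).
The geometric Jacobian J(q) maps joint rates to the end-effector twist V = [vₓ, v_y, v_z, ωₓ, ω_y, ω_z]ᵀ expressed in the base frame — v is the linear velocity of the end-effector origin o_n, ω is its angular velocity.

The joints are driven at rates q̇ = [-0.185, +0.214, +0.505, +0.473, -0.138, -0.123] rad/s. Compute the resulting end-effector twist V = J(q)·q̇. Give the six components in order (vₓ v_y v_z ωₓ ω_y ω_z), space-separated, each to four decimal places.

-0.3093 0.5714 -0.4446 0.1511 -0.8894 -0.5855

o_n = [-0.6958, 0.1405, -0.7191]
J₁: ẑ×o_n = [-0.1405, -0.6958, 0.0000], ω = ẑ
J2: z=[0.9877, -0.1564, 0.0000] o=[0.0892, 0.5630, 0.0000] → [0.1125, 0.7102, -0.5401, 0.9877, -0.1564, 0.0000]
J3: z=[-0.1281, -0.8091, -0.5736] o=[0.1520, 0.9595, -0.5734] → [-0.3520, 0.4676, -0.5809, -0.1281, -0.8091, -0.5736]
J4: z=[-0.1281, -0.8091, -0.5736] o=[-0.6137, 1.1045, -0.6068] → [-0.4622, 0.0327, 0.0571, -0.1281, -0.8091, -0.5736]
J5: z=[-0.8484, 0.3889, -0.3591] o=[-0.7459, 0.7464, -0.6824] → [-0.2319, -0.0491, 0.4946, -0.8484, 0.3889, -0.3591]
J6: z=[0.4227, 0.0895, -0.9018] o=[-0.9371, 0.1963, -0.8266] → [-0.0407, -0.2631, -0.0452, 0.4227, 0.0895, -0.9018]
V = J·q̇ = [-0.3093, 0.5714, -0.4446, 0.1511, -0.8894, -0.5855]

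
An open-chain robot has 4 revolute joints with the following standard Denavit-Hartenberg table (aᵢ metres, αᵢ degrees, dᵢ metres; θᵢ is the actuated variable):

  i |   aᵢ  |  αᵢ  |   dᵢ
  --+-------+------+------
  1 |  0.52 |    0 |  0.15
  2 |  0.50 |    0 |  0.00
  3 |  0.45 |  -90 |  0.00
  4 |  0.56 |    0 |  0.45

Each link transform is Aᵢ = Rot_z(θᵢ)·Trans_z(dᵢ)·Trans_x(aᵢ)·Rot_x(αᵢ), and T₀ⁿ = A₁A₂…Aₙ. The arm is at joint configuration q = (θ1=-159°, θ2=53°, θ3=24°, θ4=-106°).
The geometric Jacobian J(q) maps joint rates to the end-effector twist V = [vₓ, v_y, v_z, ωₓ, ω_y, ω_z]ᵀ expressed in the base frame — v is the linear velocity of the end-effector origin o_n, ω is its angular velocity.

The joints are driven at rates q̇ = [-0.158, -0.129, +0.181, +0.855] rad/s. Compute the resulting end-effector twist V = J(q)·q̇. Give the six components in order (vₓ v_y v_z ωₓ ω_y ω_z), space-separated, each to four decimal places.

o_n = [-0.1365, -0.8971, 0.6883]
J₁: ẑ×o_n = [0.8971, -0.1365, 0.0000], ω = ẑ
J2: z=[0.0000, 0.0000, 1.0000] o=[-0.4855, -0.1864, 0.1500] → [0.7108, 0.3489, -0.0000, 0.0000, 0.0000, 1.0000]
J3: z=[0.0000, 0.0000, 1.0000] o=[-0.6233, -0.6670, 0.1500] → [0.2301, 0.4868, -0.0000, 0.0000, 0.0000, 1.0000]
J4: z=[0.9903, 0.1392, 0.0000] o=[-0.5607, -1.1126, 0.1500] → [0.0749, -0.5331, 0.1544, 0.9903, 0.1392, 0.0000]
V = J·q̇ = [-0.1277, -0.3911, 0.1320, 0.8467, 0.1190, -0.1060]

-0.1277 -0.3911 0.1320 0.8467 0.1190 -0.1060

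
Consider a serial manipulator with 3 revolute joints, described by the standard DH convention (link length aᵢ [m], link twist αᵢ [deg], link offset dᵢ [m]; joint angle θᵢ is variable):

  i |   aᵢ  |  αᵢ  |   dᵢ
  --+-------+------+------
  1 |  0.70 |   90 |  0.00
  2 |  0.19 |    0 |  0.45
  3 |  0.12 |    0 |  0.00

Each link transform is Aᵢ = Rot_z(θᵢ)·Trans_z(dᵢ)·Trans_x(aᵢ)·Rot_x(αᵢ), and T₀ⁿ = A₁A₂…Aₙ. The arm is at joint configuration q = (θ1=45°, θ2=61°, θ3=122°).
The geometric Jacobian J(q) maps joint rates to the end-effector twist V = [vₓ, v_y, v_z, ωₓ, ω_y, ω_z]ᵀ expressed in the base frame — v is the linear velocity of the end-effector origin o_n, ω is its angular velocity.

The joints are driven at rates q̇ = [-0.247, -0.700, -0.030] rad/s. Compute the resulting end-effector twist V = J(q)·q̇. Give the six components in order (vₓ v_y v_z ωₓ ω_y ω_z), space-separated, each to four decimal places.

0.1178 -0.1170 0.0230 -0.5162 0.5162 -0.2470

o_n = [0.7936, 0.1572, 0.1599]
J₁: ẑ×o_n = [-0.1572, 0.7936, 0.0000], ω = ẑ
J2: z=[0.7071, -0.7071, 0.0000] o=[0.4950, 0.4950, 0.0000] → [-0.1131, -0.1131, -0.0277, 0.7071, -0.7071, 0.0000]
J3: z=[0.7071, -0.7071, 0.0000] o=[0.8783, 0.2419, 0.1662] → [0.0044, 0.0044, -0.1198, 0.7071, -0.7071, 0.0000]
V = J·q̇ = [0.1178, -0.1170, 0.0230, -0.5162, 0.5162, -0.2470]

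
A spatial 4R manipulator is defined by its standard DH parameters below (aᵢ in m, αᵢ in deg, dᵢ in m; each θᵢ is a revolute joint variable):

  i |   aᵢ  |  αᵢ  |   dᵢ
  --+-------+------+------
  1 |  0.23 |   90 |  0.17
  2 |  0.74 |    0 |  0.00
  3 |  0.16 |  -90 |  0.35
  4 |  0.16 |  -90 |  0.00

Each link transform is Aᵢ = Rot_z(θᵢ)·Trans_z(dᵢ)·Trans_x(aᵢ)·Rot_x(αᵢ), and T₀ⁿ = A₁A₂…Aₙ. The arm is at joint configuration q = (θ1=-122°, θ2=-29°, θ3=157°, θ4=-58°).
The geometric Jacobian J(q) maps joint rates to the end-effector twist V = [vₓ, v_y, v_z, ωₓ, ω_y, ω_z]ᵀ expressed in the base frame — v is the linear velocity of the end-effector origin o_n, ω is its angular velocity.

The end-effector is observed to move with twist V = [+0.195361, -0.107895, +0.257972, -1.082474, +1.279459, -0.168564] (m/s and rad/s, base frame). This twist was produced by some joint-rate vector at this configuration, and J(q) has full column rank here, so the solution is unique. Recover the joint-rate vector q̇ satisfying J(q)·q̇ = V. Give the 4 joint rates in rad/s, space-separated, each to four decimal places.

o_n = [-0.7969, -0.3587, 0.0041]
J₁: ẑ×o_n = [0.3587, -0.7969, 0.0000], ω = ẑ
J2: z=[-0.8480, 0.5299, 0.0000] o=[-0.1219, -0.1951, 0.1700] → [-0.0879, -0.1407, 0.4965, -0.8480, 0.5299, 0.0000]
J3: z=[-0.8480, 0.5299, 0.0000] o=[-0.4649, -0.7439, -0.1888] → [0.1022, 0.1636, -0.1507, -0.8480, 0.5299, 0.0000]
J4: z=[0.4176, 0.6683, -0.6157] o=[-0.7095, -0.4749, -0.0627] → [0.1162, 0.0259, 0.1069, 0.4176, 0.6683, -0.6157]
q̇ = J⁺·V = [0.2310, 0.6630, 0.9330, 0.6490]

0.2310 0.6630 0.9330 0.6490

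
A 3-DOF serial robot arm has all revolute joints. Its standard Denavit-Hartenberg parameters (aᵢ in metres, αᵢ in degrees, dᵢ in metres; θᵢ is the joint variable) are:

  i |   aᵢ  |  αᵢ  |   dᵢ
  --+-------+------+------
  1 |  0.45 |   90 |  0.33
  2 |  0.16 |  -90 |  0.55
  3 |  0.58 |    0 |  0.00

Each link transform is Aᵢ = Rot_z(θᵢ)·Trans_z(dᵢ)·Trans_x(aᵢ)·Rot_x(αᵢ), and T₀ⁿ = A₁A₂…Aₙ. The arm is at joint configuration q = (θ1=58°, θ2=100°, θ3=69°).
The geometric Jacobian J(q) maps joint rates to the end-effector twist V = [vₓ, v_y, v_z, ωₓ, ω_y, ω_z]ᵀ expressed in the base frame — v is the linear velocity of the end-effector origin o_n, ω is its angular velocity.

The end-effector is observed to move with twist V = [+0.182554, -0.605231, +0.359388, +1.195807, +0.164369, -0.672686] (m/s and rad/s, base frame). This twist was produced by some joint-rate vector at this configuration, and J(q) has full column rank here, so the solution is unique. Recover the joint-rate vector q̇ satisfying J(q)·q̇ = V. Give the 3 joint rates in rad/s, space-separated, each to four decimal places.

-0.8090 0.9270 -0.7850

o_n = [0.2118, 0.3229, 0.6923]
J₁: ẑ×o_n = [-0.3229, 0.2118, 0.0000], ω = ẑ
J2: z=[0.8480, -0.5299, 0.0000] o=[0.2385, 0.3816, 0.3300] → [-0.1920, -0.3072, -0.0639, 0.8480, -0.5299, 0.0000]
J3: z=[-0.5219, -0.8352, -0.1736] o=[0.6902, 0.0666, 0.4876] → [-0.1264, 0.1899, -0.5333, -0.5219, -0.8352, -0.1736]
q̇ = J⁺·V = [-0.8090, 0.9270, -0.7850]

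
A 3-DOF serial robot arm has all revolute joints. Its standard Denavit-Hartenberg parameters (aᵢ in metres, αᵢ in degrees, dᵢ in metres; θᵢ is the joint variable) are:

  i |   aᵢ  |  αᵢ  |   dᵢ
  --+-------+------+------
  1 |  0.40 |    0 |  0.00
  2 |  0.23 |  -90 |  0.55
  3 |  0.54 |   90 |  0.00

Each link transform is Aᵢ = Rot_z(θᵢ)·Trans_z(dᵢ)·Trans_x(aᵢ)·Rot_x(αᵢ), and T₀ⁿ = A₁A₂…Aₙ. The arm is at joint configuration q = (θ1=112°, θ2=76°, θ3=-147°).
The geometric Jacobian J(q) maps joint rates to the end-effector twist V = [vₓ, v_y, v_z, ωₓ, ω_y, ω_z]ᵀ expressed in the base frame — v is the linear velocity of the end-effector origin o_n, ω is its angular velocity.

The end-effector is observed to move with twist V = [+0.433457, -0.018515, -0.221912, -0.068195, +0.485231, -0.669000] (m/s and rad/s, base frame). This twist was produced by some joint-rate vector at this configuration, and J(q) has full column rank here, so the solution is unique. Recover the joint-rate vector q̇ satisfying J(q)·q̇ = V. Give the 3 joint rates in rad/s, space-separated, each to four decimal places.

o_n = [0.0709, 0.4019, 0.8441]
J₁: ẑ×o_n = [-0.4019, 0.0709, 0.0000], ω = ẑ
J2: z=[0.0000, 0.0000, 1.0000] o=[-0.1498, 0.3709, 0.0000] → [-0.0310, 0.2207, 0.0000, 0.0000, 0.0000, 1.0000]
J3: z=[0.1392, -0.9903, 0.0000] o=[-0.3776, 0.3389, 0.5500] → [-0.2912, -0.0409, 0.4529, 0.1392, -0.9903, 0.0000]
q̇ = J⁺·V = [-0.7280, 0.0590, -0.4900]

-0.7280 0.0590 -0.4900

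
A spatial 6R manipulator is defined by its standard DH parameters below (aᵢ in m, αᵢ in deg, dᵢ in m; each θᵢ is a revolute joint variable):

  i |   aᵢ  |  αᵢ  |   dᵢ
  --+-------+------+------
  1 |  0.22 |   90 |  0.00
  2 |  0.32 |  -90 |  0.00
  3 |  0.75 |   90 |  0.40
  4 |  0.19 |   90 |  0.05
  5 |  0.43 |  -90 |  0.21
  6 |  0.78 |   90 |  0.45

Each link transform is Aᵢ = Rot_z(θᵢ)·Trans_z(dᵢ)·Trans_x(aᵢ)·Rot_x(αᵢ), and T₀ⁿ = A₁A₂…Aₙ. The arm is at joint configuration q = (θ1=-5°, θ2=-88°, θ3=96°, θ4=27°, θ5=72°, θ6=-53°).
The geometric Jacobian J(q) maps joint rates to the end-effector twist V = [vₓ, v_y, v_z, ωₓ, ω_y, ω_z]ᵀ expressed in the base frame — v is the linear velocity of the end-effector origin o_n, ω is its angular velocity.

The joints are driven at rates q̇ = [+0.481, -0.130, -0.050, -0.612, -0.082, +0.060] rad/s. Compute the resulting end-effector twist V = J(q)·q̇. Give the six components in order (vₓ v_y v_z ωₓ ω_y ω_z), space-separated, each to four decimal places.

-0.9867 -0.3563 -0.1198 -0.0247 -0.0175 1.0615

o_n = [0.0500, 1.2670, -1.2476]
J₁: ẑ×o_n = [-1.2670, 0.0500, 0.0000], ω = ẑ
J2: z=[-0.0872, -0.9962, 0.0000] o=[0.2192, -0.0192, 0.0000] → [1.2429, -0.1087, -0.2806, -0.0872, -0.9962, 0.0000]
J3: z=[0.9956, -0.0871, 0.0349] o=[0.2303, -0.0201, -0.3198] → [0.0359, 0.9174, 1.2658, 0.9956, -0.0871, 0.0349]
J4: z=[0.0437, 0.1011, -0.9939] o=[0.6908, 0.6883, -0.2275] → [0.4720, 0.6815, 0.0901, 0.0437, 0.1011, -0.9939]
J5: z=[-0.8494, 0.5275, 0.0163] o=[0.7929, 0.8536, -0.2565] → [-0.5296, -0.8540, 0.0408, -0.8494, 0.5275, 0.0163]
J6: z=[-0.4867, -0.7710, -0.4107] o=[0.7023, 1.1178, -0.6451] → [0.5258, -0.0254, -0.5755, -0.4867, -0.7710, -0.4107]
V = J·q̇ = [-0.9867, -0.3563, -0.1198, -0.0247, -0.0175, 1.0615]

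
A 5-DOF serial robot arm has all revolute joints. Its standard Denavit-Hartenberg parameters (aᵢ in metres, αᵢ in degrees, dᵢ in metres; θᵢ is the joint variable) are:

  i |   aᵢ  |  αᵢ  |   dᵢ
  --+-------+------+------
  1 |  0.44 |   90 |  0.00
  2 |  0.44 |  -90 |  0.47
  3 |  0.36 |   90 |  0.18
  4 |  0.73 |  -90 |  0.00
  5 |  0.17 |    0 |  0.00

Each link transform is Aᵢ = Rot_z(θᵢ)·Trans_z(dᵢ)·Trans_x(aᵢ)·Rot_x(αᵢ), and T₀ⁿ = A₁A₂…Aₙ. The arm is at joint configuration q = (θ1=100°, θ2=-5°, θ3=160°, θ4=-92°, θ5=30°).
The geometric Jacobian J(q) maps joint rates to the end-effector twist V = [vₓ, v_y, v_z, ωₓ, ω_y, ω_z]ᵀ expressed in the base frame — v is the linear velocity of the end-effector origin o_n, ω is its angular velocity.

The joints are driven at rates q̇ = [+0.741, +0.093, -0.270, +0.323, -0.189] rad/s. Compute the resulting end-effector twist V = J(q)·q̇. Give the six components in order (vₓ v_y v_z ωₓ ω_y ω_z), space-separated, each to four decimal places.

-0.5859 0.0397 -0.0006 -0.1895 0.2346 0.4535

o_n = [0.3472, 0.5489, -0.7029]
J₁: ẑ×o_n = [-0.5489, 0.3472, 0.0000], ω = ẑ
J2: z=[0.9848, 0.1736, 0.0000] o=[-0.0764, 0.4333, 0.0000] → [-0.1221, 0.6922, 0.0403, 0.9848, 0.1736, 0.0000]
J3: z=[-0.0151, 0.0858, 0.9962] o=[0.3103, 0.9466, -0.0383] → [0.3391, 0.0266, 0.0029, -0.0151, 0.0858, 0.9962]
J4: z=[-0.9846, 0.1724, -0.0298] o=[0.2449, 0.6088, 0.1705] → [-0.1523, -0.8629, 0.0413, -0.9846, 0.1724, -0.0298]
J5: z=[-0.1736, -0.9837, 0.0471] o=[0.2604, 0.5712, -0.5584] → [0.1432, -0.0210, 0.0893, -0.1736, -0.9837, 0.0471]
V = J·q̇ = [-0.5859, 0.0397, -0.0006, -0.1895, 0.2346, 0.4535]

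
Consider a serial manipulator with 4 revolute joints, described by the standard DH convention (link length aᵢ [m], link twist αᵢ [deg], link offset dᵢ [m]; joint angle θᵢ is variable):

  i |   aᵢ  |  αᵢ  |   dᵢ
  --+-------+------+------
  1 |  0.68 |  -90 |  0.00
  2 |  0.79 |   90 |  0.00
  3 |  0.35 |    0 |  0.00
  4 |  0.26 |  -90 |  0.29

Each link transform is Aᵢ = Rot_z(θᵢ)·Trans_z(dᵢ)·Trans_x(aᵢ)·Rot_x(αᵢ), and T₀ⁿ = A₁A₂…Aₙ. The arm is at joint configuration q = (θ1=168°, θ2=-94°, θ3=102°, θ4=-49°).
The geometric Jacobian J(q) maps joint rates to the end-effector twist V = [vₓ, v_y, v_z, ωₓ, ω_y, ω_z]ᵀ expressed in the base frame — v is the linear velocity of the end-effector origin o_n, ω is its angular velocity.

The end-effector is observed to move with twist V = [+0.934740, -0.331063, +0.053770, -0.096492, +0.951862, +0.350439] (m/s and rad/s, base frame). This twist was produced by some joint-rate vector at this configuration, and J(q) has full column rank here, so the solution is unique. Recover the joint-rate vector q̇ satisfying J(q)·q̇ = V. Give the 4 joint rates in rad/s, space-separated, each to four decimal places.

0.3300 -0.9110 -0.9140 0.6210

o_n = [-0.4369, -0.4694, 0.8513]
J₁: ẑ×o_n = [0.4694, -0.4369, 0.0000], ω = ẑ
J2: z=[-0.2079, -0.9781, 0.0000] o=[-0.6651, 0.1414, 0.0000] → [-0.8327, 0.1770, 0.3502, -0.2079, -0.9781, 0.0000]
J3: z=[0.9758, -0.2074, -0.0698] o=[-0.6112, 0.1299, 0.7881] → [-0.0549, -0.0739, -0.5487, 0.9758, -0.2074, -0.0698]
J4: z=[0.9758, -0.2074, -0.0698] o=[-0.6874, -0.2039, 0.7155] → [-0.0467, -0.1500, -0.2071, 0.9758, -0.2074, -0.0698]
q̇ = J⁺·V = [0.3300, -0.9110, -0.9140, 0.6210]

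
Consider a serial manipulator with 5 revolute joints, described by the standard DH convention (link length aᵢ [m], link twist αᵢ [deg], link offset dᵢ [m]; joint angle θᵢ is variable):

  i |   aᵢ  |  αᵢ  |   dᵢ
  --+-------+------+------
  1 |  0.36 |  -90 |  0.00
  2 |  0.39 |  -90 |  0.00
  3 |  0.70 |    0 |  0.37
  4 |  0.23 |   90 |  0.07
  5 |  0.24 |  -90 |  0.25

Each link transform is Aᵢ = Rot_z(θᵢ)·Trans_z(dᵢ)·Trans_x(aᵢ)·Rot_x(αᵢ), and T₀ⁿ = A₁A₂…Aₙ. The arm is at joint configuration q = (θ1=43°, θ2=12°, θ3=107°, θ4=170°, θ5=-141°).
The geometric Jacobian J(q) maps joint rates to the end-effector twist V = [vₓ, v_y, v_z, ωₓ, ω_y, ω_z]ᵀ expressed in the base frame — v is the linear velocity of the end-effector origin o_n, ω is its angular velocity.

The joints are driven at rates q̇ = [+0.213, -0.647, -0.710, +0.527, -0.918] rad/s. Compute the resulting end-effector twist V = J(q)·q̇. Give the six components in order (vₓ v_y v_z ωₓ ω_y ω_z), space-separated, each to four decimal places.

o_n = [0.5845, -0.2695, -0.2707]
J₁: ẑ×o_n = [0.2695, 0.5845, -0.0000], ω = ẑ
J2: z=[-0.6820, 0.7314, 0.0000] o=[0.2633, 0.2455, 0.0000] → [-0.1980, -0.1846, 0.1163, -0.6820, 0.7314, 0.0000]
J3: z=[-0.1521, -0.1418, -0.9781] o=[0.5423, 0.5057, -0.0811] → [-0.7314, -0.0702, 0.1239, -0.1521, -0.1418, -0.9781]
J4: z=[-0.1521, -0.1418, -0.9781] o=[0.7962, -0.1729, -0.4004] → [-0.1129, 0.2267, -0.0153, -0.1521, -0.1418, -0.9781]
J5: z=[-0.7932, -0.5730, 0.2064] o=[0.6499, 0.0028, -0.4747] → [-0.0607, 0.1484, 0.1786, -0.7932, -0.5730, 0.2064]
V = J·q̇ = [0.7010, 0.2771, -0.3352, 1.1972, 0.0788, 0.2026]

0.7010 0.2771 -0.3352 1.1972 0.0788 0.2026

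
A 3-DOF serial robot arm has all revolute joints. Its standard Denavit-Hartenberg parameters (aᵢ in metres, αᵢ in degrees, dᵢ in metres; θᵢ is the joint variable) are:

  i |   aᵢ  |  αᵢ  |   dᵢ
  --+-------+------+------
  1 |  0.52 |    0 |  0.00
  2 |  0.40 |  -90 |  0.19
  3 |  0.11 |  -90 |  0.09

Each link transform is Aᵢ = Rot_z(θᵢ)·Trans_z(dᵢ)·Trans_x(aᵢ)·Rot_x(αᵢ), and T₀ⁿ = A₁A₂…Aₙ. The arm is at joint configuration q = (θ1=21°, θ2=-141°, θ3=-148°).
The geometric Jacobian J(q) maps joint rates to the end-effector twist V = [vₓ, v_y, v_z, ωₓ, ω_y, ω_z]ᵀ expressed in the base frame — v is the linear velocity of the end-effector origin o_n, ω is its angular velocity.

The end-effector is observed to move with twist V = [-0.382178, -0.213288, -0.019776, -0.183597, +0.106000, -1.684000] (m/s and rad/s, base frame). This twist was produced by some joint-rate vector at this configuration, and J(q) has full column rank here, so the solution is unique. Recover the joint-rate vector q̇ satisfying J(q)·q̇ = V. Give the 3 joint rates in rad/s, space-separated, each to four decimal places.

o_n = [0.4100, -0.1243, 0.2483]
J₁: ẑ×o_n = [0.1243, 0.4100, -0.0000], ω = ẑ
J2: z=[0.0000, 0.0000, 1.0000] o=[0.4855, 0.1864, 0.0000] → [0.3106, -0.0754, 0.0000, 0.0000, 0.0000, 1.0000]
J3: z=[0.8660, -0.5000, 0.0000] o=[0.2855, -0.1601, 0.1900] → [-0.0291, -0.0505, 0.0933, 0.8660, -0.5000, 0.0000]
q̇ = J⁺·V = [-0.7230, -0.9610, -0.2120]

-0.7230 -0.9610 -0.2120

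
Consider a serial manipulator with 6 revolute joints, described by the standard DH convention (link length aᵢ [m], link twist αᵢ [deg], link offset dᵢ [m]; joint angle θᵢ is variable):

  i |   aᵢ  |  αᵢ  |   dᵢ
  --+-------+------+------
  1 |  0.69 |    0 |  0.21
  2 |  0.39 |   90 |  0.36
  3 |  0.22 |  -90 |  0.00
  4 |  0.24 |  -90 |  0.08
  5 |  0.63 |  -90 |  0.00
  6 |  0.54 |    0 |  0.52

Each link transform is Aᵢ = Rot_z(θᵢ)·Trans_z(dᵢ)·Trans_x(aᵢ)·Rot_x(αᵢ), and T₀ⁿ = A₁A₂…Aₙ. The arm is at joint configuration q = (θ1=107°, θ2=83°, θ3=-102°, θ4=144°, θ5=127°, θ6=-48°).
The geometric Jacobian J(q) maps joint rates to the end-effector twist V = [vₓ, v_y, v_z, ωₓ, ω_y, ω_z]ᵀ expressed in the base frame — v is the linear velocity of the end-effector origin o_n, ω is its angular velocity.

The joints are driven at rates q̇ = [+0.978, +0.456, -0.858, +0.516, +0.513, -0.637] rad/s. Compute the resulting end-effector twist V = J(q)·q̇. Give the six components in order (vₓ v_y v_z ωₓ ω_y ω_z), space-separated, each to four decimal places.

o_n = [-0.2122, 1.4484, 0.0576]
J₁: ẑ×o_n = [-1.4484, -0.2122, 0.0000], ω = ẑ
J2: z=[0.0000, 0.0000, 1.0000] o=[-0.2017, 0.6599, 0.2100] → [-0.7885, -0.0105, 0.0000, 0.0000, 0.0000, 1.0000]
J3: z=[-0.1736, 0.9848, 0.0000] o=[-0.5858, 0.5921, 0.5700] → [-0.5046, -0.0890, -0.5166, -0.1736, 0.9848, 0.0000]
J4: z=[-0.9633, -0.1699, -0.2079] o=[-0.5408, 0.6001, 0.3548] → [0.2269, -0.3546, -0.7614, -0.9633, -0.1699, -0.2079]
J5: z=[-0.2608, 0.7755, 0.5749] o=[-0.6331, 0.4405, 0.5281] → [-0.9443, 0.1192, -0.5893, -0.2608, 0.7755, 0.5749]
J6: z=[-0.5289, 0.3834, -0.7571] o=[-0.1243, 0.7566, 0.3327] → [0.4183, -0.0789, -0.3322, -0.5289, 0.3834, -0.7571]
V = J·q̇ = [-1.9770, -0.2075, -0.0403, -0.1449, -0.7790, 2.1039]

-1.9770 -0.2075 -0.0403 -0.1449 -0.7790 2.1039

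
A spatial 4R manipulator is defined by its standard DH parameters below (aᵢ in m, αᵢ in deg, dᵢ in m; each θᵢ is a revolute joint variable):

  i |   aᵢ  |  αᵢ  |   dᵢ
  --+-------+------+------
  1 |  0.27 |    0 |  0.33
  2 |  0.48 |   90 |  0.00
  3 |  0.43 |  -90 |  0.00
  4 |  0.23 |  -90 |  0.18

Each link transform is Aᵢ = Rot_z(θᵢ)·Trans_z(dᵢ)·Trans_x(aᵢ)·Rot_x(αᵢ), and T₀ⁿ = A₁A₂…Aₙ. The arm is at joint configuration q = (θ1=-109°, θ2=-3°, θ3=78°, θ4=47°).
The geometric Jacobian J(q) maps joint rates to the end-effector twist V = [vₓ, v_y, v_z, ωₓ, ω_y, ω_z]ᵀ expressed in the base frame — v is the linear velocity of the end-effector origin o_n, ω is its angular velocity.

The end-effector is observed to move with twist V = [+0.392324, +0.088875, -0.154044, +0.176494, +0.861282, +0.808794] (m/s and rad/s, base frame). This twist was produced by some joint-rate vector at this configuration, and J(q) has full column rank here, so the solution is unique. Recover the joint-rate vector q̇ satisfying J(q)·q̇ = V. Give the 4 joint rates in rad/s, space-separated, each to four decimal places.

-0.2760 0.9010 0.1590 0.8840

o_n = [-0.0915, -0.7132, 0.9415]
J₁: ẑ×o_n = [0.7132, -0.0915, 0.0000], ω = ẑ
J2: z=[0.0000, 0.0000, 1.0000] o=[-0.0879, -0.2553, 0.3300] → [0.4579, -0.0036, 0.0000, 0.0000, 0.0000, 1.0000]
J3: z=[-0.9272, 0.3746, 0.0000] o=[-0.2677, -0.7003, 0.3300] → [0.2291, 0.5669, -0.0541, -0.9272, 0.3746, 0.0000]
J4: z=[0.3664, 0.9069, 0.2079] o=[-0.3012, -0.7832, 0.7506] → [0.1585, -0.0263, -0.1645, 0.3664, 0.9069, 0.2079]
q̇ = J⁺·V = [-0.2760, 0.9010, 0.1590, 0.8840]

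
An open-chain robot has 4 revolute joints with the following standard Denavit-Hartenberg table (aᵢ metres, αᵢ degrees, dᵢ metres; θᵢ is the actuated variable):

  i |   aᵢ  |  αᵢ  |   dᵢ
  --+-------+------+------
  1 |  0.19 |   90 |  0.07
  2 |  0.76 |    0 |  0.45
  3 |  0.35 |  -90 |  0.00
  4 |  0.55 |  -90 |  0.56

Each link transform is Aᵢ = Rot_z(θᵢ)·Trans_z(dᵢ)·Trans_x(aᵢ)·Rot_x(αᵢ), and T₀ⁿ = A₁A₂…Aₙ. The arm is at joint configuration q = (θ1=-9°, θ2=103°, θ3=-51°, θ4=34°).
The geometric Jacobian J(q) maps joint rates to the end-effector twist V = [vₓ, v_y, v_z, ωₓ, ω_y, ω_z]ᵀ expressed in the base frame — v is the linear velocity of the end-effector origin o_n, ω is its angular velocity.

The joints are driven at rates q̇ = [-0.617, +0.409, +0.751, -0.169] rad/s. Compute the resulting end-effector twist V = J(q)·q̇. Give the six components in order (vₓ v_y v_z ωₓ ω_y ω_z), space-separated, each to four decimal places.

o_n = [0.0508, -0.1523, 1.7904]
J₁: ẑ×o_n = [0.1523, 0.0508, -0.0000], ω = ẑ
J2: z=[-0.1564, -0.9877, 0.0000] o=[0.1877, -0.0297, 0.0700] → [-1.6992, 0.2691, -0.1160, -0.1564, -0.9877, 0.0000]
J3: z=[-0.1564, -0.9877, 0.0000] o=[-0.0516, -0.4474, 0.8105] → [-0.9678, 0.1533, 0.0549, -0.1564, -0.9877, 0.0000]
J4: z=[-0.7783, 0.1233, 0.6157] o=[0.1612, -0.4811, 1.0863] → [-0.1157, 0.4800, -0.2424, -0.7783, 0.1233, 0.6157]
V = J·q̇ = [-1.4962, 0.1128, 0.0347, -0.0499, -1.1666, -0.7210]

-1.4962 0.1128 0.0347 -0.0499 -1.1666 -0.7210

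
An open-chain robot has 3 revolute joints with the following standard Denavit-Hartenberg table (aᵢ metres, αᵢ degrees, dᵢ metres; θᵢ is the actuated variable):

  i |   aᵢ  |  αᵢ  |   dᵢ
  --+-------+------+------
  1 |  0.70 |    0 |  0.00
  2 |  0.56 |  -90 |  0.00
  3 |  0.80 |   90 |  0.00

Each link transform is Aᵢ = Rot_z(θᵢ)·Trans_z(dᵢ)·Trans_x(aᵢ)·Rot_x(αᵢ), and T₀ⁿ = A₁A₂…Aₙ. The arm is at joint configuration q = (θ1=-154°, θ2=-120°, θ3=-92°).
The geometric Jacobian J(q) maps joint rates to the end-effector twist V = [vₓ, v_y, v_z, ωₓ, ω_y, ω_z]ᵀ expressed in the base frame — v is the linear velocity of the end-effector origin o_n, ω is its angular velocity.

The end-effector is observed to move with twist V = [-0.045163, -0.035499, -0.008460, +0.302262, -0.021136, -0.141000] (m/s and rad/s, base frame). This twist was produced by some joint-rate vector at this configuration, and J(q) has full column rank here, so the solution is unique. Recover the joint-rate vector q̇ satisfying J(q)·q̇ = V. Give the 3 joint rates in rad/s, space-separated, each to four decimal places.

-0.3360 0.1950 -0.3030

o_n = [-0.5920, 0.2239, 0.7995]
J₁: ẑ×o_n = [-0.2239, -0.5920, 0.0000], ω = ẑ
J2: z=[0.0000, 0.0000, 1.0000] o=[-0.6292, -0.3069, 0.0000] → [-0.5308, 0.0371, 0.0000, 0.0000, 0.0000, 1.0000]
J3: z=[-0.9976, 0.0698, 0.0000] o=[-0.5901, 0.2518, 0.0000] → [0.0558, 0.7976, 0.0279, -0.9976, 0.0698, 0.0000]
q̇ = J⁺·V = [-0.3360, 0.1950, -0.3030]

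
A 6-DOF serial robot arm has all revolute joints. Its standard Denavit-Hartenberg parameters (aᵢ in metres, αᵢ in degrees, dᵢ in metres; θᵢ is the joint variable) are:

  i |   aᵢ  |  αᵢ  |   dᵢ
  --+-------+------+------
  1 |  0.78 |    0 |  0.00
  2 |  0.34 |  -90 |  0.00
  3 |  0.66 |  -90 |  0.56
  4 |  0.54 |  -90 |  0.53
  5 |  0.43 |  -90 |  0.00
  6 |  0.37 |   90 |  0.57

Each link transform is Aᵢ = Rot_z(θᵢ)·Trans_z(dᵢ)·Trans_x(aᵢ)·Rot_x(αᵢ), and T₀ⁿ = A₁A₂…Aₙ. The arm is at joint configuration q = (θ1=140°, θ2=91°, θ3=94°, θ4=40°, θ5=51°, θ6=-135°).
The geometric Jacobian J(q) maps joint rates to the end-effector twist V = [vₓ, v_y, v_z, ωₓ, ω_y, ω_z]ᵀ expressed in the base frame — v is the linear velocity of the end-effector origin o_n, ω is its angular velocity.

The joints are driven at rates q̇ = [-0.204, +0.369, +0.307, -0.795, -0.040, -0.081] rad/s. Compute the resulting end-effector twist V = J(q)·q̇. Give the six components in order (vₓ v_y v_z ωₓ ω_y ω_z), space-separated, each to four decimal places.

o_n = [-0.5796, 0.1594, -0.6429]
J₁: ẑ×o_n = [-0.1594, -0.5796, 0.0000], ω = ẑ
J2: z=[0.0000, 0.0000, 1.0000] o=[-0.5975, 0.5014, 0.0000] → [0.3420, 0.0179, -0.0000, 0.0000, 0.0000, 1.0000]
J3: z=[0.7771, -0.6293, 0.0000] o=[-0.8115, 0.2371, 0.0000] → [0.4046, 0.4996, 0.0855, 0.7771, -0.6293, 0.0000]
J4: z=[0.6278, 0.7753, 0.0698] o=[-0.3473, -0.0795, -0.6584] → [-0.0047, -0.0259, 0.3301, 0.6278, 0.7753, 0.0698]
J5: z=[-0.6235, 0.4472, 0.6412] o=[-0.2662, 0.5723, -1.0341] → [0.4397, 0.0429, 0.3976, -0.6235, 0.4472, 0.6412]
J6: z=[-0.0330, -0.8345, 0.5500] o=[-0.6020, 0.4339, -1.2642] → [-0.3675, 0.0328, 0.0278, -0.0330, -0.8345, 0.5500]
V = J·q̇ = [0.2988, 0.2945, -0.2543, -0.2329, -0.7598, 0.0393]

0.2988 0.2945 -0.2543 -0.2329 -0.7598 0.0393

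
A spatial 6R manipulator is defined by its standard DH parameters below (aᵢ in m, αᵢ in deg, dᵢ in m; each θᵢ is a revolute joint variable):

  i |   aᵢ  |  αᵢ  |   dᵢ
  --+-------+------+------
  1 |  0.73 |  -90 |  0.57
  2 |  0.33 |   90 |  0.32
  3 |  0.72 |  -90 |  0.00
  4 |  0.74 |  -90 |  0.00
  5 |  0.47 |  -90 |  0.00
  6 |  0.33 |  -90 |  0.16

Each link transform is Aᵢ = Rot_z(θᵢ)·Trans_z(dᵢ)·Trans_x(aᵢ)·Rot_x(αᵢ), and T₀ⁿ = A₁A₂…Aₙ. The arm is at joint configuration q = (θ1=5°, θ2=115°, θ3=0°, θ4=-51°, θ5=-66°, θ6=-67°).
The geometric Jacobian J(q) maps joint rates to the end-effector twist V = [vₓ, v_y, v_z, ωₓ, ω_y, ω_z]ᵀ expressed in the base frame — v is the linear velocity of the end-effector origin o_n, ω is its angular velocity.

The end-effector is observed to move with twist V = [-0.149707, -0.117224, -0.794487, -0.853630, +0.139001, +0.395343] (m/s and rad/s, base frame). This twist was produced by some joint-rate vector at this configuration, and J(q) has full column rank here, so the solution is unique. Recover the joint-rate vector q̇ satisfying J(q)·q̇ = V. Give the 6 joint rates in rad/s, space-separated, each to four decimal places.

o_n = [0.4366, 0.8433, -1.5302]
J₁: ẑ×o_n = [-0.8433, 0.4366, 0.0000], ω = ẑ
J2: z=[-0.0872, 0.9962, 0.0000] o=[0.7272, 0.0636, 0.5700] → [-2.0922, -0.1830, 0.2215, -0.0872, 0.9962, 0.0000]
J3: z=[0.9029, 0.0790, -0.4226] o=[0.5604, 0.3703, 0.2709] → [0.0577, 1.6785, 0.4369, 0.9029, 0.0790, -0.4226]
J4: z=[-0.0872, 0.9962, 0.0000] o=[0.2573, 0.3437, -0.3816] → [-1.1442, -0.1001, -0.2222, -0.0872, 0.9962, 0.0000]
J5: z=[-0.8954, -0.0783, -0.4384] o=[0.5804, 0.3720, -1.0467] → [0.2445, -0.3699, -0.4333, -0.8954, -0.0783, -0.4384]
J6: z=[0.4344, -0.3703, -0.8211] o=[0.6265, 0.8070, -1.2185] → [0.1452, 0.2913, -0.0545, 0.4344, -0.3703, -0.8211]
q̇ = J⁺·V = [0.8260, -0.6680, -0.1370, 0.9370, 0.8560, 0.1380]

0.8260 -0.6680 -0.1370 0.9370 0.8560 0.1380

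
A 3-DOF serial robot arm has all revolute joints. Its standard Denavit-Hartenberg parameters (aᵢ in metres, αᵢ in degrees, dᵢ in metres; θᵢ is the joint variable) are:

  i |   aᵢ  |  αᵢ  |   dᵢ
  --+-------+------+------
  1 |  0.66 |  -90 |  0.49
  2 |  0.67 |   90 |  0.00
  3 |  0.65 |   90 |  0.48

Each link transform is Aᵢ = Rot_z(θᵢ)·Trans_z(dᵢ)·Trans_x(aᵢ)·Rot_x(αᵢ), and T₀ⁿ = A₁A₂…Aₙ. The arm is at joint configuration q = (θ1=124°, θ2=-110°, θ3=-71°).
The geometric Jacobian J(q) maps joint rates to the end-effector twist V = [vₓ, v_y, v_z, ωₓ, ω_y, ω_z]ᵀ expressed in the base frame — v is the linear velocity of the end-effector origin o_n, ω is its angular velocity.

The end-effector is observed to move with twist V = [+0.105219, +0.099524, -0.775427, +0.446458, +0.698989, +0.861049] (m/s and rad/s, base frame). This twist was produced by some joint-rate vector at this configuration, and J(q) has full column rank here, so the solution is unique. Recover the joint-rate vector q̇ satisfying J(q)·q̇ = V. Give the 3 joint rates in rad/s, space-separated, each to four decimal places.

0.7410 -0.7610 -0.3510

o_n = [0.5613, 0.2669, 1.1543]
J₁: ẑ×o_n = [-0.2669, 0.5613, 0.0000], ω = ẑ
J2: z=[-0.8290, -0.5592, 0.0000] o=[-0.3691, 0.5472, 0.4900] → [-0.3715, 0.5507, 0.7526, -0.8290, -0.5592, 0.0000]
J3: z=[0.5255, -0.7790, -0.3420] o=[-0.2409, 0.3572, 1.1196] → [-0.0579, -0.2926, 0.5775, 0.5255, -0.7790, -0.3420]
q̇ = J⁺·V = [0.7410, -0.7610, -0.3510]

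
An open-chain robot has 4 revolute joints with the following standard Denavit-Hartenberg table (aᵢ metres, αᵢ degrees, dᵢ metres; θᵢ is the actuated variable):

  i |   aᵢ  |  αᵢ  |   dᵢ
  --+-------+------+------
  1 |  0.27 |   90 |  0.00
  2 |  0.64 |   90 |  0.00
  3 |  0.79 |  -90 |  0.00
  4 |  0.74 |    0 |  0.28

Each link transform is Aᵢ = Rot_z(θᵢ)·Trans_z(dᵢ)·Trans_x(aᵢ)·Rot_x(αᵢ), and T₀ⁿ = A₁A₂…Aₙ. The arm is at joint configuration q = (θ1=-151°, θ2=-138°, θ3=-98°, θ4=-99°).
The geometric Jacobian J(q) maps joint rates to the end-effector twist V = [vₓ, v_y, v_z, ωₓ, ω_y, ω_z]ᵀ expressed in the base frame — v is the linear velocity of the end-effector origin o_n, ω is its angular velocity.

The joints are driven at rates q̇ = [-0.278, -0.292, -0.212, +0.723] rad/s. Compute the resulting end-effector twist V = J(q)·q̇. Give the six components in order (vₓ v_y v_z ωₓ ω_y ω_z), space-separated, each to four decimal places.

0.1185 -0.8412 0.5331 0.5316 -0.1542 -0.9146

o_n = [1.0694, -0.2152, -0.0078]
J₁: ẑ×o_n = [0.2152, 1.0694, -0.0000], ω = ẑ
J2: z=[-0.4848, 0.8746, 0.0000] o=[-0.2361, -0.1309, 0.0000] → [-0.0068, -0.0038, -1.1010, -0.4848, 0.8746, 0.0000]
J3: z=[0.5852, 0.3244, 0.7431] o=[0.1798, 0.0997, -0.4282] → [0.3704, 0.4150, -0.4728, 0.5852, 0.3244, 0.7431]
J4: z=[0.7111, 0.2351, -0.6626] o=[0.4876, -0.6242, -0.3547] → [0.3525, -0.6321, 0.1541, 0.7111, 0.2351, -0.6626]
V = J·q̇ = [0.1185, -0.8412, 0.5331, 0.5316, -0.1542, -0.9146]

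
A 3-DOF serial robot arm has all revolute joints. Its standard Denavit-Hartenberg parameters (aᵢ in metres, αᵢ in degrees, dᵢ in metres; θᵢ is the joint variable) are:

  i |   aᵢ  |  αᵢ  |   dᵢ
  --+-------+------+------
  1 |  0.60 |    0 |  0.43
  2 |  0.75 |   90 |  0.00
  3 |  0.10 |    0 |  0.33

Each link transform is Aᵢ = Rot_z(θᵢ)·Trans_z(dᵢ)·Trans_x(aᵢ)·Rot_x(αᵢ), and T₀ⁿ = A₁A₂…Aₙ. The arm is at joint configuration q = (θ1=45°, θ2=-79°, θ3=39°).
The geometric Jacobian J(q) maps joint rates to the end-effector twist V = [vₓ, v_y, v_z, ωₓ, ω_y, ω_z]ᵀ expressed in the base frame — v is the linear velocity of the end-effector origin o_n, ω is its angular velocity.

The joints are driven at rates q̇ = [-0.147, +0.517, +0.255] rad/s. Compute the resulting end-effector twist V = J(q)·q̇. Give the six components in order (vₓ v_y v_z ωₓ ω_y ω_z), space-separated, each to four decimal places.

0.3215 0.1322 0.0198 -0.1426 -0.2114 0.3700

o_n = [0.9259, -0.3122, 0.4929]
J₁: ẑ×o_n = [0.3122, 0.9259, -0.0000], ω = ẑ
J2: z=[0.0000, 0.0000, 1.0000] o=[0.4243, 0.4243, 0.4300] → [0.7364, 0.5017, -0.0000, 0.0000, 0.0000, 1.0000]
J3: z=[-0.5592, -0.8290, 0.0000] o=[1.0460, 0.0049, 0.4300] → [-0.0522, 0.0352, 0.0777, -0.5592, -0.8290, 0.0000]
V = J·q̇ = [0.3215, 0.1322, 0.0198, -0.1426, -0.2114, 0.3700]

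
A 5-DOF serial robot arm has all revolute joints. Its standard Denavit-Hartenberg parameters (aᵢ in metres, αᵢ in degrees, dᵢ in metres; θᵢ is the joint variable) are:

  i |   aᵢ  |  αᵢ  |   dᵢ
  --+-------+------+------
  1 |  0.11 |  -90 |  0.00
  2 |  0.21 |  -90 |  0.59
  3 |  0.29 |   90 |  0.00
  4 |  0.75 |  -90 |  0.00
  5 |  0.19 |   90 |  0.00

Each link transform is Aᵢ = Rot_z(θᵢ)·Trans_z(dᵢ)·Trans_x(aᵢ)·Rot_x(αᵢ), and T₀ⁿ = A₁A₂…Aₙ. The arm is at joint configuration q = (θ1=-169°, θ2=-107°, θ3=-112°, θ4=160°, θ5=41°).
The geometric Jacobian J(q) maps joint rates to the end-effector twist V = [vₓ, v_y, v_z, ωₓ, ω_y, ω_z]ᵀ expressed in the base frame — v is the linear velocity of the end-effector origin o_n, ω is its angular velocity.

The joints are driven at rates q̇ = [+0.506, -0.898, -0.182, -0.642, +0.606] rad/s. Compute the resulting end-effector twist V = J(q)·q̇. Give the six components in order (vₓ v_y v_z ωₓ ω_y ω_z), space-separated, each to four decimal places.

0.2153 -0.4305 0.3348 0.7364 1.0087 0.9298

o_n = [-0.2180, -0.1720, 0.5975]
J₁: ẑ×o_n = [0.1720, -0.2180, 0.0000], ω = ẑ
J2: z=[0.1908, -0.9816, 0.0000] o=[-0.1080, -0.0210, 0.0000] → [-0.5866, -0.1140, -0.1368, 0.1908, -0.9816, 0.0000]
J3: z=[-0.9387, -0.1825, 0.2924] o=[0.0649, -0.5884, 0.2008] → [-0.1942, 0.2897, -0.4426, -0.9387, -0.1825, 0.2924]
J4: z=[-0.3376, 0.3160, -0.8867] o=[0.0850, -0.8584, 0.0969] → [0.7669, 0.4377, -0.1360, -0.3376, 0.3160, -0.8867]
J5: z=[0.8584, 0.4899, -0.1522] o=[-0.2047, -0.2491, 0.4244] → [0.0966, -0.1466, 0.0727, 0.8584, 0.4899, -0.1522]
V = J·q̇ = [0.2153, -0.4305, 0.3348, 0.7364, 1.0087, 0.9298]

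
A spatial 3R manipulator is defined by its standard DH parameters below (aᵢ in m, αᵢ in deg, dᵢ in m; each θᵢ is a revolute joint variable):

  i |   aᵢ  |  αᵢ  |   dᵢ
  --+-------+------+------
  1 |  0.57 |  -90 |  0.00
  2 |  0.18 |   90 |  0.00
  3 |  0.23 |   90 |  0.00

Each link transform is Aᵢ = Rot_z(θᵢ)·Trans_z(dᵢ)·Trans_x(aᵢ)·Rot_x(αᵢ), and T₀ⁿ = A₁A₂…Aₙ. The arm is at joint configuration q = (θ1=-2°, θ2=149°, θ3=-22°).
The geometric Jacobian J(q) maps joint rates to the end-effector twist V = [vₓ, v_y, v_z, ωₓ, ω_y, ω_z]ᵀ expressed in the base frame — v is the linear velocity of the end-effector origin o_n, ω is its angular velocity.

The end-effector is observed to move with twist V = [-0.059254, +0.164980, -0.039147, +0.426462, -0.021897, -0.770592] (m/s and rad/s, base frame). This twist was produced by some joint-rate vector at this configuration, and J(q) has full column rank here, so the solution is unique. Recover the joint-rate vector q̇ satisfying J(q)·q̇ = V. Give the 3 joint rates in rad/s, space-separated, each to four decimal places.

o_n = [0.2298, -0.0942, -0.2025]
J₁: ẑ×o_n = [0.0942, 0.2298, -0.0000], ω = ẑ
J2: z=[0.0349, 0.9994, 0.0000] o=[0.5697, -0.0199, 0.0000] → [-0.2024, 0.0071, 0.3371, 0.0349, 0.9994, 0.0000]
J3: z=[0.5147, -0.0180, -0.8572] o=[0.4155, -0.0145, -0.0927] → [-0.0664, 0.2157, -0.0444, 0.5147, -0.0180, -0.8572]
q̇ = J⁺·V = [-0.0600, -0.0070, 0.8290]

-0.0600 -0.0070 0.8290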